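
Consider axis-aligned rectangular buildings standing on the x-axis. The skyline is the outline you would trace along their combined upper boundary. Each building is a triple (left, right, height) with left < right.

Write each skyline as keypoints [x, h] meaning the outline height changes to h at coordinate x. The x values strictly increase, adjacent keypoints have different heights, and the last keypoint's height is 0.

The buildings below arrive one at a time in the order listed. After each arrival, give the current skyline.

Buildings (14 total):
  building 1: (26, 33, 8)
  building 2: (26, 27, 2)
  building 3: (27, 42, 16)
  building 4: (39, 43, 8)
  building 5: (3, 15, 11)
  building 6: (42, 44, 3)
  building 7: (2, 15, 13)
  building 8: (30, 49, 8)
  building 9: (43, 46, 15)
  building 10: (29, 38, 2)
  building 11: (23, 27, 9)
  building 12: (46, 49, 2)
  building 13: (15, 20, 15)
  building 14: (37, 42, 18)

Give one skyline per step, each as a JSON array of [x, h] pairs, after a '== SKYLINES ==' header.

== SKYLINES ==
[[26,8],[33,0]]
[[26,8],[33,0]]
[[26,8],[27,16],[42,0]]
[[26,8],[27,16],[42,8],[43,0]]
[[3,11],[15,0],[26,8],[27,16],[42,8],[43,0]]
[[3,11],[15,0],[26,8],[27,16],[42,8],[43,3],[44,0]]
[[2,13],[15,0],[26,8],[27,16],[42,8],[43,3],[44,0]]
[[2,13],[15,0],[26,8],[27,16],[42,8],[49,0]]
[[2,13],[15,0],[26,8],[27,16],[42,8],[43,15],[46,8],[49,0]]
[[2,13],[15,0],[26,8],[27,16],[42,8],[43,15],[46,8],[49,0]]
[[2,13],[15,0],[23,9],[27,16],[42,8],[43,15],[46,8],[49,0]]
[[2,13],[15,0],[23,9],[27,16],[42,8],[43,15],[46,8],[49,0]]
[[2,13],[15,15],[20,0],[23,9],[27,16],[42,8],[43,15],[46,8],[49,0]]
[[2,13],[15,15],[20,0],[23,9],[27,16],[37,18],[42,8],[43,15],[46,8],[49,0]]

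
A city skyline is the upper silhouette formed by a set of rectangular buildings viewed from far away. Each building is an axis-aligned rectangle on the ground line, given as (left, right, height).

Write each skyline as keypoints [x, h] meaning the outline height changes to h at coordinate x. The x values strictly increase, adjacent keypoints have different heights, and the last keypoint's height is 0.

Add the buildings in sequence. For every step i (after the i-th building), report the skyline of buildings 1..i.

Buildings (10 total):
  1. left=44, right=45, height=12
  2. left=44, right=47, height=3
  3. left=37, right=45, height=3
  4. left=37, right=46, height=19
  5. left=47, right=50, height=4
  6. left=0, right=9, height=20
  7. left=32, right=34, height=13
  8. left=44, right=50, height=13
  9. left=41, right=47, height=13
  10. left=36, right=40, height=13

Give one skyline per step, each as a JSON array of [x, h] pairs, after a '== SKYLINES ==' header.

== SKYLINES ==
[[44,12],[45,0]]
[[44,12],[45,3],[47,0]]
[[37,3],[44,12],[45,3],[47,0]]
[[37,19],[46,3],[47,0]]
[[37,19],[46,3],[47,4],[50,0]]
[[0,20],[9,0],[37,19],[46,3],[47,4],[50,0]]
[[0,20],[9,0],[32,13],[34,0],[37,19],[46,3],[47,4],[50,0]]
[[0,20],[9,0],[32,13],[34,0],[37,19],[46,13],[50,0]]
[[0,20],[9,0],[32,13],[34,0],[37,19],[46,13],[50,0]]
[[0,20],[9,0],[32,13],[34,0],[36,13],[37,19],[46,13],[50,0]]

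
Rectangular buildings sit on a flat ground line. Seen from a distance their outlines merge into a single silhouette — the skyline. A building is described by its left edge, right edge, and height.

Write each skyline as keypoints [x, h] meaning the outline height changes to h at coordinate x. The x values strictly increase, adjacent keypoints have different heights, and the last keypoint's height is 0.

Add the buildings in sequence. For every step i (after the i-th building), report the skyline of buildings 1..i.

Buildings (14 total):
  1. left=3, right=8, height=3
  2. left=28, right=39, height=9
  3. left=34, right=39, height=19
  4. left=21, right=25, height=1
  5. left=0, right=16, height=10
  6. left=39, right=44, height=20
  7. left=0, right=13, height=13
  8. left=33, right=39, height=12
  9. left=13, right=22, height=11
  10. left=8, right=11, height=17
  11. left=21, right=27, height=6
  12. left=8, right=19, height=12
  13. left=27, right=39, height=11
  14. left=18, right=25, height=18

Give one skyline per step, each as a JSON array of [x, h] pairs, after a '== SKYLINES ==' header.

== SKYLINES ==
[[3,3],[8,0]]
[[3,3],[8,0],[28,9],[39,0]]
[[3,3],[8,0],[28,9],[34,19],[39,0]]
[[3,3],[8,0],[21,1],[25,0],[28,9],[34,19],[39,0]]
[[0,10],[16,0],[21,1],[25,0],[28,9],[34,19],[39,0]]
[[0,10],[16,0],[21,1],[25,0],[28,9],[34,19],[39,20],[44,0]]
[[0,13],[13,10],[16,0],[21,1],[25,0],[28,9],[34,19],[39,20],[44,0]]
[[0,13],[13,10],[16,0],[21,1],[25,0],[28,9],[33,12],[34,19],[39,20],[44,0]]
[[0,13],[13,11],[22,1],[25,0],[28,9],[33,12],[34,19],[39,20],[44,0]]
[[0,13],[8,17],[11,13],[13,11],[22,1],[25,0],[28,9],[33,12],[34,19],[39,20],[44,0]]
[[0,13],[8,17],[11,13],[13,11],[22,6],[27,0],[28,9],[33,12],[34,19],[39,20],[44,0]]
[[0,13],[8,17],[11,13],[13,12],[19,11],[22,6],[27,0],[28,9],[33,12],[34,19],[39,20],[44,0]]
[[0,13],[8,17],[11,13],[13,12],[19,11],[22,6],[27,11],[33,12],[34,19],[39,20],[44,0]]
[[0,13],[8,17],[11,13],[13,12],[18,18],[25,6],[27,11],[33,12],[34,19],[39,20],[44,0]]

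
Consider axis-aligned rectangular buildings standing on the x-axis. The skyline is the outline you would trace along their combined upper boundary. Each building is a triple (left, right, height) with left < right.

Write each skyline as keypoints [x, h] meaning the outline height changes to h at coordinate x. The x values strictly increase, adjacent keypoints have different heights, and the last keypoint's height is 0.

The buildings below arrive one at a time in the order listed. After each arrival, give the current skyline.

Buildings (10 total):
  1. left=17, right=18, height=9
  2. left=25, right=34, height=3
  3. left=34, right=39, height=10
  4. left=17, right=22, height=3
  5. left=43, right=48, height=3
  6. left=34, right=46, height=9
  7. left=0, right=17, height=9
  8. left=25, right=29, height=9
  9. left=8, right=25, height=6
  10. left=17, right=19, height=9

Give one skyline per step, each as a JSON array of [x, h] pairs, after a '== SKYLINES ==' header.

== SKYLINES ==
[[17,9],[18,0]]
[[17,9],[18,0],[25,3],[34,0]]
[[17,9],[18,0],[25,3],[34,10],[39,0]]
[[17,9],[18,3],[22,0],[25,3],[34,10],[39,0]]
[[17,9],[18,3],[22,0],[25,3],[34,10],[39,0],[43,3],[48,0]]
[[17,9],[18,3],[22,0],[25,3],[34,10],[39,9],[46,3],[48,0]]
[[0,9],[18,3],[22,0],[25,3],[34,10],[39,9],[46,3],[48,0]]
[[0,9],[18,3],[22,0],[25,9],[29,3],[34,10],[39,9],[46,3],[48,0]]
[[0,9],[18,6],[25,9],[29,3],[34,10],[39,9],[46,3],[48,0]]
[[0,9],[19,6],[25,9],[29,3],[34,10],[39,9],[46,3],[48,0]]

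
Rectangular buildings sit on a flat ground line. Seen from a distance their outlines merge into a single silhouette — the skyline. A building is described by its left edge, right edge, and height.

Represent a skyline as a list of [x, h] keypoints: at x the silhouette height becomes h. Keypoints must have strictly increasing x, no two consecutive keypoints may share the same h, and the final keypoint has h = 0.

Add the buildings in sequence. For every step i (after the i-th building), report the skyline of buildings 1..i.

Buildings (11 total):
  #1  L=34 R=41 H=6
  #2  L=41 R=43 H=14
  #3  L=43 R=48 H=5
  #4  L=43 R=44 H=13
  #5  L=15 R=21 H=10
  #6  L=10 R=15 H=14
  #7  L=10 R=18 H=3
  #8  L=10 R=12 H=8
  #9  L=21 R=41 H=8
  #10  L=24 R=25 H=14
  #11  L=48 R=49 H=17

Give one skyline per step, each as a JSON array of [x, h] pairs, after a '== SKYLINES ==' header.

== SKYLINES ==
[[34,6],[41,0]]
[[34,6],[41,14],[43,0]]
[[34,6],[41,14],[43,5],[48,0]]
[[34,6],[41,14],[43,13],[44,5],[48,0]]
[[15,10],[21,0],[34,6],[41,14],[43,13],[44,5],[48,0]]
[[10,14],[15,10],[21,0],[34,6],[41,14],[43,13],[44,5],[48,0]]
[[10,14],[15,10],[21,0],[34,6],[41,14],[43,13],[44,5],[48,0]]
[[10,14],[15,10],[21,0],[34,6],[41,14],[43,13],[44,5],[48,0]]
[[10,14],[15,10],[21,8],[41,14],[43,13],[44,5],[48,0]]
[[10,14],[15,10],[21,8],[24,14],[25,8],[41,14],[43,13],[44,5],[48,0]]
[[10,14],[15,10],[21,8],[24,14],[25,8],[41,14],[43,13],[44,5],[48,17],[49,0]]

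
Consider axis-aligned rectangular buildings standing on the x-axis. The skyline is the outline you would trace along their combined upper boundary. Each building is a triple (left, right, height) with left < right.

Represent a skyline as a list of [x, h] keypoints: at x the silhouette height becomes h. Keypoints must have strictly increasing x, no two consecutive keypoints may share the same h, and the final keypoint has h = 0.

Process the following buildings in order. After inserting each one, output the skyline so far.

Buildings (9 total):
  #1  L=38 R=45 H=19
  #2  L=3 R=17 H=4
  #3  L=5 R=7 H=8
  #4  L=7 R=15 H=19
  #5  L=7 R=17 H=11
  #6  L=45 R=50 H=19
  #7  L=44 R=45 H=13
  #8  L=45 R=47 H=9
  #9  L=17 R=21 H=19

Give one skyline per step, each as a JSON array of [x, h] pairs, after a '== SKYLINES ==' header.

== SKYLINES ==
[[38,19],[45,0]]
[[3,4],[17,0],[38,19],[45,0]]
[[3,4],[5,8],[7,4],[17,0],[38,19],[45,0]]
[[3,4],[5,8],[7,19],[15,4],[17,0],[38,19],[45,0]]
[[3,4],[5,8],[7,19],[15,11],[17,0],[38,19],[45,0]]
[[3,4],[5,8],[7,19],[15,11],[17,0],[38,19],[50,0]]
[[3,4],[5,8],[7,19],[15,11],[17,0],[38,19],[50,0]]
[[3,4],[5,8],[7,19],[15,11],[17,0],[38,19],[50,0]]
[[3,4],[5,8],[7,19],[15,11],[17,19],[21,0],[38,19],[50,0]]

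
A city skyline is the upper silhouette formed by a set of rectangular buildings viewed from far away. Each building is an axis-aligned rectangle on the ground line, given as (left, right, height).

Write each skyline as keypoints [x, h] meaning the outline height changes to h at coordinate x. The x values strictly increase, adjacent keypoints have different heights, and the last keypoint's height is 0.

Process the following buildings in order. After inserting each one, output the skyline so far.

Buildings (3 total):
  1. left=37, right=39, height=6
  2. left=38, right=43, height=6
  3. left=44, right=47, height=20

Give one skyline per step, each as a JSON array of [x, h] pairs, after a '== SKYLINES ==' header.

== SKYLINES ==
[[37,6],[39,0]]
[[37,6],[43,0]]
[[37,6],[43,0],[44,20],[47,0]]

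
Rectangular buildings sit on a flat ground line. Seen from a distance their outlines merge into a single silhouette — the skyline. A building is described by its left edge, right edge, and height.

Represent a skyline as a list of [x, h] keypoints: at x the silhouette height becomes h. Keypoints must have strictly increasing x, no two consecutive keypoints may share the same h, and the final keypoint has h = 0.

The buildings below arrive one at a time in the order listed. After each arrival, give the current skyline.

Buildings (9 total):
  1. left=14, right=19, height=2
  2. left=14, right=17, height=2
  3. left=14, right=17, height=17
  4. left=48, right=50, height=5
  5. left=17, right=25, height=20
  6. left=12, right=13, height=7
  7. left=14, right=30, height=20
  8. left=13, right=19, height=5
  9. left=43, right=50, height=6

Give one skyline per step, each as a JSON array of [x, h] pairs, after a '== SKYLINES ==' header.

== SKYLINES ==
[[14,2],[19,0]]
[[14,2],[19,0]]
[[14,17],[17,2],[19,0]]
[[14,17],[17,2],[19,0],[48,5],[50,0]]
[[14,17],[17,20],[25,0],[48,5],[50,0]]
[[12,7],[13,0],[14,17],[17,20],[25,0],[48,5],[50,0]]
[[12,7],[13,0],[14,20],[30,0],[48,5],[50,0]]
[[12,7],[13,5],[14,20],[30,0],[48,5],[50,0]]
[[12,7],[13,5],[14,20],[30,0],[43,6],[50,0]]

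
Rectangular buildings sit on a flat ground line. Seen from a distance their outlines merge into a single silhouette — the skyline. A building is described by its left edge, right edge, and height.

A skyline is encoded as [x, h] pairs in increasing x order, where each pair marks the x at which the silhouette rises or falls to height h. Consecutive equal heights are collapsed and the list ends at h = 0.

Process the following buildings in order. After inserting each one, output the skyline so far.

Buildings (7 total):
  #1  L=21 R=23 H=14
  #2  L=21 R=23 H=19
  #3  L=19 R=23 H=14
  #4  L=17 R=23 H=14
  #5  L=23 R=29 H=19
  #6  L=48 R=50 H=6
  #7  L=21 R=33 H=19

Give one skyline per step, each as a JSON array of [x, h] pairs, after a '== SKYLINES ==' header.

== SKYLINES ==
[[21,14],[23,0]]
[[21,19],[23,0]]
[[19,14],[21,19],[23,0]]
[[17,14],[21,19],[23,0]]
[[17,14],[21,19],[29,0]]
[[17,14],[21,19],[29,0],[48,6],[50,0]]
[[17,14],[21,19],[33,0],[48,6],[50,0]]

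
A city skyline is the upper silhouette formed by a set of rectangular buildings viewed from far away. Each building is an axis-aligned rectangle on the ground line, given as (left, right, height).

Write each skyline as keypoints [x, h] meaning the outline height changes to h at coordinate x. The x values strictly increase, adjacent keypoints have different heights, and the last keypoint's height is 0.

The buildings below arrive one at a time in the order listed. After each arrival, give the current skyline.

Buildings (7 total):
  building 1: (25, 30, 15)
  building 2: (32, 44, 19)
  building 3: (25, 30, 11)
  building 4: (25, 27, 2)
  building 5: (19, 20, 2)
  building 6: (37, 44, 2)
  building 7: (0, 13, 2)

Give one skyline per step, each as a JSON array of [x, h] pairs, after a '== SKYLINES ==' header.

== SKYLINES ==
[[25,15],[30,0]]
[[25,15],[30,0],[32,19],[44,0]]
[[25,15],[30,0],[32,19],[44,0]]
[[25,15],[30,0],[32,19],[44,0]]
[[19,2],[20,0],[25,15],[30,0],[32,19],[44,0]]
[[19,2],[20,0],[25,15],[30,0],[32,19],[44,0]]
[[0,2],[13,0],[19,2],[20,0],[25,15],[30,0],[32,19],[44,0]]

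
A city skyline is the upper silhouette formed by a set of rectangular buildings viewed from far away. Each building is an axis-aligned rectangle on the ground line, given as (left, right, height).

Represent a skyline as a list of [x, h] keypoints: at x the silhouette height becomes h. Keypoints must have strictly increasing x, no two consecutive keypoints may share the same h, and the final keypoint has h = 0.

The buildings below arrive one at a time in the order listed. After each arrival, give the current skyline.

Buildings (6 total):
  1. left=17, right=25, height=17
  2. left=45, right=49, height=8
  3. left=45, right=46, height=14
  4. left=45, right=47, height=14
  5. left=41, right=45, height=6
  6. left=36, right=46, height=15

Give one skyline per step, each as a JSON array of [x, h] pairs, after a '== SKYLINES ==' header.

== SKYLINES ==
[[17,17],[25,0]]
[[17,17],[25,0],[45,8],[49,0]]
[[17,17],[25,0],[45,14],[46,8],[49,0]]
[[17,17],[25,0],[45,14],[47,8],[49,0]]
[[17,17],[25,0],[41,6],[45,14],[47,8],[49,0]]
[[17,17],[25,0],[36,15],[46,14],[47,8],[49,0]]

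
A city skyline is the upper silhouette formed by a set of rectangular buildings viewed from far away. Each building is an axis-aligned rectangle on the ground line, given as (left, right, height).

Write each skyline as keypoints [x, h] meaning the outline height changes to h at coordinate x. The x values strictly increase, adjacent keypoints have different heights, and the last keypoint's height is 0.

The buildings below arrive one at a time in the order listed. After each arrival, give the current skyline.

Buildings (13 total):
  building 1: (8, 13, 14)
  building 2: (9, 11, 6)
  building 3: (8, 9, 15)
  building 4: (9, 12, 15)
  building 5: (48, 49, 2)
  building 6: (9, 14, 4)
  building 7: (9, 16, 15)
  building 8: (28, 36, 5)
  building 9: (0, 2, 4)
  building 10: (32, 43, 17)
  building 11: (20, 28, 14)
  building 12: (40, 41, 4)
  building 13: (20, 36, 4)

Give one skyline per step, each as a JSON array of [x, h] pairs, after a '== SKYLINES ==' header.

== SKYLINES ==
[[8,14],[13,0]]
[[8,14],[13,0]]
[[8,15],[9,14],[13,0]]
[[8,15],[12,14],[13,0]]
[[8,15],[12,14],[13,0],[48,2],[49,0]]
[[8,15],[12,14],[13,4],[14,0],[48,2],[49,0]]
[[8,15],[16,0],[48,2],[49,0]]
[[8,15],[16,0],[28,5],[36,0],[48,2],[49,0]]
[[0,4],[2,0],[8,15],[16,0],[28,5],[36,0],[48,2],[49,0]]
[[0,4],[2,0],[8,15],[16,0],[28,5],[32,17],[43,0],[48,2],[49,0]]
[[0,4],[2,0],[8,15],[16,0],[20,14],[28,5],[32,17],[43,0],[48,2],[49,0]]
[[0,4],[2,0],[8,15],[16,0],[20,14],[28,5],[32,17],[43,0],[48,2],[49,0]]
[[0,4],[2,0],[8,15],[16,0],[20,14],[28,5],[32,17],[43,0],[48,2],[49,0]]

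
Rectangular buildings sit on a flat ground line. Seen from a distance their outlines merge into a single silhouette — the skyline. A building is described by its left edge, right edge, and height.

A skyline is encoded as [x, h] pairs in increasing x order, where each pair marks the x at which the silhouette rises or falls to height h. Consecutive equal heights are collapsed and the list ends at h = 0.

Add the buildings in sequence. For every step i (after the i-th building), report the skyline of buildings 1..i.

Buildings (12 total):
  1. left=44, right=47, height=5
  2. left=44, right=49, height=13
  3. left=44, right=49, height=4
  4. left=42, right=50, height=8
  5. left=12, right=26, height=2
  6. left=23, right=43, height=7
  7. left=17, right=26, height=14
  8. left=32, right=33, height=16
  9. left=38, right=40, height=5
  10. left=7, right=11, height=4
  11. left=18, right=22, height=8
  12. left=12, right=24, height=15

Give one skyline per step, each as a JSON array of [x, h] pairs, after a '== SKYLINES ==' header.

== SKYLINES ==
[[44,5],[47,0]]
[[44,13],[49,0]]
[[44,13],[49,0]]
[[42,8],[44,13],[49,8],[50,0]]
[[12,2],[26,0],[42,8],[44,13],[49,8],[50,0]]
[[12,2],[23,7],[42,8],[44,13],[49,8],[50,0]]
[[12,2],[17,14],[26,7],[42,8],[44,13],[49,8],[50,0]]
[[12,2],[17,14],[26,7],[32,16],[33,7],[42,8],[44,13],[49,8],[50,0]]
[[12,2],[17,14],[26,7],[32,16],[33,7],[42,8],[44,13],[49,8],[50,0]]
[[7,4],[11,0],[12,2],[17,14],[26,7],[32,16],[33,7],[42,8],[44,13],[49,8],[50,0]]
[[7,4],[11,0],[12,2],[17,14],[26,7],[32,16],[33,7],[42,8],[44,13],[49,8],[50,0]]
[[7,4],[11,0],[12,15],[24,14],[26,7],[32,16],[33,7],[42,8],[44,13],[49,8],[50,0]]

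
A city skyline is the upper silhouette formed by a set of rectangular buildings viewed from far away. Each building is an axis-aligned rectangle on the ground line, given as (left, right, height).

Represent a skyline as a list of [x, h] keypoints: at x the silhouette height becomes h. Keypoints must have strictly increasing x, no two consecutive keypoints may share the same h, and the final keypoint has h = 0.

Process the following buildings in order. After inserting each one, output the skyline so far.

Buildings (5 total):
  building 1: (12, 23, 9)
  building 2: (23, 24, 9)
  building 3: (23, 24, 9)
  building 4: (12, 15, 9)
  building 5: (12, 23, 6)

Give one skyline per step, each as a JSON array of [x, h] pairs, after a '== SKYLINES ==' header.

== SKYLINES ==
[[12,9],[23,0]]
[[12,9],[24,0]]
[[12,9],[24,0]]
[[12,9],[24,0]]
[[12,9],[24,0]]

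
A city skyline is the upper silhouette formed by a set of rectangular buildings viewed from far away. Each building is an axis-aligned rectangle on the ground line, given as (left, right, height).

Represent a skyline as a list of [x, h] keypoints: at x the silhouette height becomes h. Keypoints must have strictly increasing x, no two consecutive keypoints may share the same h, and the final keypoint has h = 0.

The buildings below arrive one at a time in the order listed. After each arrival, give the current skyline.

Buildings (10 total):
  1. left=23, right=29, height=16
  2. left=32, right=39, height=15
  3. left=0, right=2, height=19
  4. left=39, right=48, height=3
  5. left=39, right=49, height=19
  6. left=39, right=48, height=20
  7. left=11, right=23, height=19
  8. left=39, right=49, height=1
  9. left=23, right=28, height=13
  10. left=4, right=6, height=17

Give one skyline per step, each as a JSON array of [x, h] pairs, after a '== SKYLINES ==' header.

== SKYLINES ==
[[23,16],[29,0]]
[[23,16],[29,0],[32,15],[39,0]]
[[0,19],[2,0],[23,16],[29,0],[32,15],[39,0]]
[[0,19],[2,0],[23,16],[29,0],[32,15],[39,3],[48,0]]
[[0,19],[2,0],[23,16],[29,0],[32,15],[39,19],[49,0]]
[[0,19],[2,0],[23,16],[29,0],[32,15],[39,20],[48,19],[49,0]]
[[0,19],[2,0],[11,19],[23,16],[29,0],[32,15],[39,20],[48,19],[49,0]]
[[0,19],[2,0],[11,19],[23,16],[29,0],[32,15],[39,20],[48,19],[49,0]]
[[0,19],[2,0],[11,19],[23,16],[29,0],[32,15],[39,20],[48,19],[49,0]]
[[0,19],[2,0],[4,17],[6,0],[11,19],[23,16],[29,0],[32,15],[39,20],[48,19],[49,0]]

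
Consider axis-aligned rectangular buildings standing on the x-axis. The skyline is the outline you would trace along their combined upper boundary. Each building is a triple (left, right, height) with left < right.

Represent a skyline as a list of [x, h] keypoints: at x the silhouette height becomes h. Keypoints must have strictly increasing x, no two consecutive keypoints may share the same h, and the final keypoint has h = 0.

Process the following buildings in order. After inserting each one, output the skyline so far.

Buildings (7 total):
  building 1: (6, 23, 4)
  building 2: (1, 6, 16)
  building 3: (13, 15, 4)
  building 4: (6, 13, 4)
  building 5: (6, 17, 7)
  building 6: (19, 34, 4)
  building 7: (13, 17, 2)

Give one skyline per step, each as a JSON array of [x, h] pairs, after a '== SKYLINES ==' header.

== SKYLINES ==
[[6,4],[23,0]]
[[1,16],[6,4],[23,0]]
[[1,16],[6,4],[23,0]]
[[1,16],[6,4],[23,0]]
[[1,16],[6,7],[17,4],[23,0]]
[[1,16],[6,7],[17,4],[34,0]]
[[1,16],[6,7],[17,4],[34,0]]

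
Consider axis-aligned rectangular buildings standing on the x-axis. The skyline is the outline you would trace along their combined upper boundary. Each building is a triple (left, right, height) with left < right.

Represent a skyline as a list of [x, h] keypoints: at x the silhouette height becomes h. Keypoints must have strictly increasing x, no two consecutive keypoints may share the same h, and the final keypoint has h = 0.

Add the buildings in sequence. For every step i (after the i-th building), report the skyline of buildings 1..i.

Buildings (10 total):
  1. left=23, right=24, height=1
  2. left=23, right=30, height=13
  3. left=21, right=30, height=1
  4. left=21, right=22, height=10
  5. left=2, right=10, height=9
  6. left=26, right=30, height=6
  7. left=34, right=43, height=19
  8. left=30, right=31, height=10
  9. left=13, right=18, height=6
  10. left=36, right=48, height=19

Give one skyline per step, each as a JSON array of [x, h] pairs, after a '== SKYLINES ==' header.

== SKYLINES ==
[[23,1],[24,0]]
[[23,13],[30,0]]
[[21,1],[23,13],[30,0]]
[[21,10],[22,1],[23,13],[30,0]]
[[2,9],[10,0],[21,10],[22,1],[23,13],[30,0]]
[[2,9],[10,0],[21,10],[22,1],[23,13],[30,0]]
[[2,9],[10,0],[21,10],[22,1],[23,13],[30,0],[34,19],[43,0]]
[[2,9],[10,0],[21,10],[22,1],[23,13],[30,10],[31,0],[34,19],[43,0]]
[[2,9],[10,0],[13,6],[18,0],[21,10],[22,1],[23,13],[30,10],[31,0],[34,19],[43,0]]
[[2,9],[10,0],[13,6],[18,0],[21,10],[22,1],[23,13],[30,10],[31,0],[34,19],[48,0]]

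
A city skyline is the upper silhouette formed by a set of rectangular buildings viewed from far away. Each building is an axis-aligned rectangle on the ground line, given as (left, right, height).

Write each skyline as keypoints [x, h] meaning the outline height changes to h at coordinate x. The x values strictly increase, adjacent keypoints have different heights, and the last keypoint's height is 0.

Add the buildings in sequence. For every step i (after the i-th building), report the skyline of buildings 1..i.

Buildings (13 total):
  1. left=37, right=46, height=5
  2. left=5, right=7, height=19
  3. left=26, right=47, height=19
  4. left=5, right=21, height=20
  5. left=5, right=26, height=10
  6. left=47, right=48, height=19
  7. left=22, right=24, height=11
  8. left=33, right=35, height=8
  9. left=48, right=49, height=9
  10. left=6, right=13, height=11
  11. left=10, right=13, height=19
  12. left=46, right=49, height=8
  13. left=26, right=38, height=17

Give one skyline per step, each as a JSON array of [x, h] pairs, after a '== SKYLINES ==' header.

== SKYLINES ==
[[37,5],[46,0]]
[[5,19],[7,0],[37,5],[46,0]]
[[5,19],[7,0],[26,19],[47,0]]
[[5,20],[21,0],[26,19],[47,0]]
[[5,20],[21,10],[26,19],[47,0]]
[[5,20],[21,10],[26,19],[48,0]]
[[5,20],[21,10],[22,11],[24,10],[26,19],[48,0]]
[[5,20],[21,10],[22,11],[24,10],[26,19],[48,0]]
[[5,20],[21,10],[22,11],[24,10],[26,19],[48,9],[49,0]]
[[5,20],[21,10],[22,11],[24,10],[26,19],[48,9],[49,0]]
[[5,20],[21,10],[22,11],[24,10],[26,19],[48,9],[49,0]]
[[5,20],[21,10],[22,11],[24,10],[26,19],[48,9],[49,0]]
[[5,20],[21,10],[22,11],[24,10],[26,19],[48,9],[49,0]]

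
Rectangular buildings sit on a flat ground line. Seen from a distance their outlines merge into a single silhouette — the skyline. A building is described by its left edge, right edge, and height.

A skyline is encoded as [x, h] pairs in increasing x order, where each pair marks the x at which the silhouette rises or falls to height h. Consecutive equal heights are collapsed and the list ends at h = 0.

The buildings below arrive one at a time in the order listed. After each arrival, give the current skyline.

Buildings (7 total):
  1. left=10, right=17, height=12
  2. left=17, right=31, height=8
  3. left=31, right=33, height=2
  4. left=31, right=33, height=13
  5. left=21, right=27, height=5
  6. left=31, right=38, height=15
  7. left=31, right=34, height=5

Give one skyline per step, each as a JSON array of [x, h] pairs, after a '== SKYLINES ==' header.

== SKYLINES ==
[[10,12],[17,0]]
[[10,12],[17,8],[31,0]]
[[10,12],[17,8],[31,2],[33,0]]
[[10,12],[17,8],[31,13],[33,0]]
[[10,12],[17,8],[31,13],[33,0]]
[[10,12],[17,8],[31,15],[38,0]]
[[10,12],[17,8],[31,15],[38,0]]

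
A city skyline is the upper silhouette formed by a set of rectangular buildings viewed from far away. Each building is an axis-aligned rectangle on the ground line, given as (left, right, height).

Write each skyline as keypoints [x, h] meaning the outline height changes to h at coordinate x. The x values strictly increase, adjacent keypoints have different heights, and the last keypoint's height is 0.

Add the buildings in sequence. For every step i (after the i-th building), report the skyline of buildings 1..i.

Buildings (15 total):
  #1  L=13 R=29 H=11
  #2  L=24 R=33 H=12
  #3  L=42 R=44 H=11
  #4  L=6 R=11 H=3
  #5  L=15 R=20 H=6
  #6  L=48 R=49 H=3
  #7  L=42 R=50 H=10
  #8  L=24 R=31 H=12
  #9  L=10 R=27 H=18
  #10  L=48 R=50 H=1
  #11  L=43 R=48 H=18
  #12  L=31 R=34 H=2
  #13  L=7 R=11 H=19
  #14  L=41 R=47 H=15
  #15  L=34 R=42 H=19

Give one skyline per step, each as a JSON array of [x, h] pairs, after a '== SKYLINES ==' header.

== SKYLINES ==
[[13,11],[29,0]]
[[13,11],[24,12],[33,0]]
[[13,11],[24,12],[33,0],[42,11],[44,0]]
[[6,3],[11,0],[13,11],[24,12],[33,0],[42,11],[44,0]]
[[6,3],[11,0],[13,11],[24,12],[33,0],[42,11],[44,0]]
[[6,3],[11,0],[13,11],[24,12],[33,0],[42,11],[44,0],[48,3],[49,0]]
[[6,3],[11,0],[13,11],[24,12],[33,0],[42,11],[44,10],[50,0]]
[[6,3],[11,0],[13,11],[24,12],[33,0],[42,11],[44,10],[50,0]]
[[6,3],[10,18],[27,12],[33,0],[42,11],[44,10],[50,0]]
[[6,3],[10,18],[27,12],[33,0],[42,11],[44,10],[50,0]]
[[6,3],[10,18],[27,12],[33,0],[42,11],[43,18],[48,10],[50,0]]
[[6,3],[10,18],[27,12],[33,2],[34,0],[42,11],[43,18],[48,10],[50,0]]
[[6,3],[7,19],[11,18],[27,12],[33,2],[34,0],[42,11],[43,18],[48,10],[50,0]]
[[6,3],[7,19],[11,18],[27,12],[33,2],[34,0],[41,15],[43,18],[48,10],[50,0]]
[[6,3],[7,19],[11,18],[27,12],[33,2],[34,19],[42,15],[43,18],[48,10],[50,0]]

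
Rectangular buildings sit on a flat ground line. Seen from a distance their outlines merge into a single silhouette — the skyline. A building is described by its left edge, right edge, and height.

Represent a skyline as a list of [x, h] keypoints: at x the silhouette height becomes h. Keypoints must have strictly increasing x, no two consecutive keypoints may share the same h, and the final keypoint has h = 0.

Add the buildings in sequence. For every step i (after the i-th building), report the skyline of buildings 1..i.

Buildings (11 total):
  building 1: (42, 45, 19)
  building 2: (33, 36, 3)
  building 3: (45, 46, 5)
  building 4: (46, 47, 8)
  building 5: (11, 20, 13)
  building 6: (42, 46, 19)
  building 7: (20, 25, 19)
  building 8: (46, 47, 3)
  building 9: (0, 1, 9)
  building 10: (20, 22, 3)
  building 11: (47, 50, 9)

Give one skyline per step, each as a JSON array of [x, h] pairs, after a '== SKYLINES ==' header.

== SKYLINES ==
[[42,19],[45,0]]
[[33,3],[36,0],[42,19],[45,0]]
[[33,3],[36,0],[42,19],[45,5],[46,0]]
[[33,3],[36,0],[42,19],[45,5],[46,8],[47,0]]
[[11,13],[20,0],[33,3],[36,0],[42,19],[45,5],[46,8],[47,0]]
[[11,13],[20,0],[33,3],[36,0],[42,19],[46,8],[47,0]]
[[11,13],[20,19],[25,0],[33,3],[36,0],[42,19],[46,8],[47,0]]
[[11,13],[20,19],[25,0],[33,3],[36,0],[42,19],[46,8],[47,0]]
[[0,9],[1,0],[11,13],[20,19],[25,0],[33,3],[36,0],[42,19],[46,8],[47,0]]
[[0,9],[1,0],[11,13],[20,19],[25,0],[33,3],[36,0],[42,19],[46,8],[47,0]]
[[0,9],[1,0],[11,13],[20,19],[25,0],[33,3],[36,0],[42,19],[46,8],[47,9],[50,0]]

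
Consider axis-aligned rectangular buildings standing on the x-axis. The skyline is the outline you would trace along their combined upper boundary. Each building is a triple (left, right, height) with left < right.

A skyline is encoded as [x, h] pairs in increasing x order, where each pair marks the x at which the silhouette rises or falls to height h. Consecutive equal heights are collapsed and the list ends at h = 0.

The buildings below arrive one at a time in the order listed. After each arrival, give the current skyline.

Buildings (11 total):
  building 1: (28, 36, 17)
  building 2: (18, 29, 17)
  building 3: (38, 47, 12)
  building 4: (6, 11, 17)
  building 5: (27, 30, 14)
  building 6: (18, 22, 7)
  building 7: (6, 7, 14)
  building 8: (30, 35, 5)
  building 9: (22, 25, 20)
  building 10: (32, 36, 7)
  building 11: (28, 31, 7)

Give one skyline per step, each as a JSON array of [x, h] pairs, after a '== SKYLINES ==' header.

== SKYLINES ==
[[28,17],[36,0]]
[[18,17],[36,0]]
[[18,17],[36,0],[38,12],[47,0]]
[[6,17],[11,0],[18,17],[36,0],[38,12],[47,0]]
[[6,17],[11,0],[18,17],[36,0],[38,12],[47,0]]
[[6,17],[11,0],[18,17],[36,0],[38,12],[47,0]]
[[6,17],[11,0],[18,17],[36,0],[38,12],[47,0]]
[[6,17],[11,0],[18,17],[36,0],[38,12],[47,0]]
[[6,17],[11,0],[18,17],[22,20],[25,17],[36,0],[38,12],[47,0]]
[[6,17],[11,0],[18,17],[22,20],[25,17],[36,0],[38,12],[47,0]]
[[6,17],[11,0],[18,17],[22,20],[25,17],[36,0],[38,12],[47,0]]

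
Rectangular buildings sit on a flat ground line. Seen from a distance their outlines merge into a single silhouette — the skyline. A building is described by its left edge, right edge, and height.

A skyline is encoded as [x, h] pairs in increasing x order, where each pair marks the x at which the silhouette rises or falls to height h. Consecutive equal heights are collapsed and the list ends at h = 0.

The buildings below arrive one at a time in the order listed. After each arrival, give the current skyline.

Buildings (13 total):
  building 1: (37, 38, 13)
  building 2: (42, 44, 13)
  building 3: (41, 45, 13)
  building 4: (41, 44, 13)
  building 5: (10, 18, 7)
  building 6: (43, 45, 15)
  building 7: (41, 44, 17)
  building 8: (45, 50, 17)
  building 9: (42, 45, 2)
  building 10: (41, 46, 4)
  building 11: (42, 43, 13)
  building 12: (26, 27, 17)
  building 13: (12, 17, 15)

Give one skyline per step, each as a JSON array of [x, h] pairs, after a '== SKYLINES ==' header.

== SKYLINES ==
[[37,13],[38,0]]
[[37,13],[38,0],[42,13],[44,0]]
[[37,13],[38,0],[41,13],[45,0]]
[[37,13],[38,0],[41,13],[45,0]]
[[10,7],[18,0],[37,13],[38,0],[41,13],[45,0]]
[[10,7],[18,0],[37,13],[38,0],[41,13],[43,15],[45,0]]
[[10,7],[18,0],[37,13],[38,0],[41,17],[44,15],[45,0]]
[[10,7],[18,0],[37,13],[38,0],[41,17],[44,15],[45,17],[50,0]]
[[10,7],[18,0],[37,13],[38,0],[41,17],[44,15],[45,17],[50,0]]
[[10,7],[18,0],[37,13],[38,0],[41,17],[44,15],[45,17],[50,0]]
[[10,7],[18,0],[37,13],[38,0],[41,17],[44,15],[45,17],[50,0]]
[[10,7],[18,0],[26,17],[27,0],[37,13],[38,0],[41,17],[44,15],[45,17],[50,0]]
[[10,7],[12,15],[17,7],[18,0],[26,17],[27,0],[37,13],[38,0],[41,17],[44,15],[45,17],[50,0]]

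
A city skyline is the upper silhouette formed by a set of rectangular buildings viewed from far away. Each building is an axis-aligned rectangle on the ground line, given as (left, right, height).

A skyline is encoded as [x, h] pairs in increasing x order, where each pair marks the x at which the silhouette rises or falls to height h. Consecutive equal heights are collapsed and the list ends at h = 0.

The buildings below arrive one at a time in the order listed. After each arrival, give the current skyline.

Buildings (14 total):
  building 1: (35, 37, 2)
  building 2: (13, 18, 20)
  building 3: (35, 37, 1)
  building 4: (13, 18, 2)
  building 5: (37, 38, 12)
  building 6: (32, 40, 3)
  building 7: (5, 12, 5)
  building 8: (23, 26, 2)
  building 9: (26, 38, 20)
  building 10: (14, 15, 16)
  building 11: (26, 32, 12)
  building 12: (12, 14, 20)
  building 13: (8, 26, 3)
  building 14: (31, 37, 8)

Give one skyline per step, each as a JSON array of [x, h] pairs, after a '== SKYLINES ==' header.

== SKYLINES ==
[[35,2],[37,0]]
[[13,20],[18,0],[35,2],[37,0]]
[[13,20],[18,0],[35,2],[37,0]]
[[13,20],[18,0],[35,2],[37,0]]
[[13,20],[18,0],[35,2],[37,12],[38,0]]
[[13,20],[18,0],[32,3],[37,12],[38,3],[40,0]]
[[5,5],[12,0],[13,20],[18,0],[32,3],[37,12],[38,3],[40,0]]
[[5,5],[12,0],[13,20],[18,0],[23,2],[26,0],[32,3],[37,12],[38,3],[40,0]]
[[5,5],[12,0],[13,20],[18,0],[23,2],[26,20],[38,3],[40,0]]
[[5,5],[12,0],[13,20],[18,0],[23,2],[26,20],[38,3],[40,0]]
[[5,5],[12,0],[13,20],[18,0],[23,2],[26,20],[38,3],[40,0]]
[[5,5],[12,20],[18,0],[23,2],[26,20],[38,3],[40,0]]
[[5,5],[12,20],[18,3],[26,20],[38,3],[40,0]]
[[5,5],[12,20],[18,3],[26,20],[38,3],[40,0]]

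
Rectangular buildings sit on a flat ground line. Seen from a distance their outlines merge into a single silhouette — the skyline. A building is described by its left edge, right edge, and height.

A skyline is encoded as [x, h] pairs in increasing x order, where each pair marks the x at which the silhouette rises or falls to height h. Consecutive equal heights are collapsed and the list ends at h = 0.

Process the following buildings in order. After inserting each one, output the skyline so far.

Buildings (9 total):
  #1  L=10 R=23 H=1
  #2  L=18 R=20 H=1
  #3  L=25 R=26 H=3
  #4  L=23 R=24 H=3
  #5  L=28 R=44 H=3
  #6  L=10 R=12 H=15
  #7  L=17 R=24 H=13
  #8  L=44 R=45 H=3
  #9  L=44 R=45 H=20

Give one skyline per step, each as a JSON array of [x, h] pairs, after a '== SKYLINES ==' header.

== SKYLINES ==
[[10,1],[23,0]]
[[10,1],[23,0]]
[[10,1],[23,0],[25,3],[26,0]]
[[10,1],[23,3],[24,0],[25,3],[26,0]]
[[10,1],[23,3],[24,0],[25,3],[26,0],[28,3],[44,0]]
[[10,15],[12,1],[23,3],[24,0],[25,3],[26,0],[28,3],[44,0]]
[[10,15],[12,1],[17,13],[24,0],[25,3],[26,0],[28,3],[44,0]]
[[10,15],[12,1],[17,13],[24,0],[25,3],[26,0],[28,3],[45,0]]
[[10,15],[12,1],[17,13],[24,0],[25,3],[26,0],[28,3],[44,20],[45,0]]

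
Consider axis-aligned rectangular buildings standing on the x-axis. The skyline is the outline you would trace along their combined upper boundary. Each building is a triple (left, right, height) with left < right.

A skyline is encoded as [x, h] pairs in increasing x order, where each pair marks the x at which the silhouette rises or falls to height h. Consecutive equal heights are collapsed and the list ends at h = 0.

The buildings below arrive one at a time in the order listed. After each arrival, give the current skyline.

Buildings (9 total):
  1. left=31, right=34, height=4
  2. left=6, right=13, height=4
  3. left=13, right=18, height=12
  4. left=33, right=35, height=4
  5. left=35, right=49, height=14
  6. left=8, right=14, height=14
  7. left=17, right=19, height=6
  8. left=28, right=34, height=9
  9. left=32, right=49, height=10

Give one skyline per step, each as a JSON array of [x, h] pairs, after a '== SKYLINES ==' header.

== SKYLINES ==
[[31,4],[34,0]]
[[6,4],[13,0],[31,4],[34,0]]
[[6,4],[13,12],[18,0],[31,4],[34,0]]
[[6,4],[13,12],[18,0],[31,4],[35,0]]
[[6,4],[13,12],[18,0],[31,4],[35,14],[49,0]]
[[6,4],[8,14],[14,12],[18,0],[31,4],[35,14],[49,0]]
[[6,4],[8,14],[14,12],[18,6],[19,0],[31,4],[35,14],[49,0]]
[[6,4],[8,14],[14,12],[18,6],[19,0],[28,9],[34,4],[35,14],[49,0]]
[[6,4],[8,14],[14,12],[18,6],[19,0],[28,9],[32,10],[35,14],[49,0]]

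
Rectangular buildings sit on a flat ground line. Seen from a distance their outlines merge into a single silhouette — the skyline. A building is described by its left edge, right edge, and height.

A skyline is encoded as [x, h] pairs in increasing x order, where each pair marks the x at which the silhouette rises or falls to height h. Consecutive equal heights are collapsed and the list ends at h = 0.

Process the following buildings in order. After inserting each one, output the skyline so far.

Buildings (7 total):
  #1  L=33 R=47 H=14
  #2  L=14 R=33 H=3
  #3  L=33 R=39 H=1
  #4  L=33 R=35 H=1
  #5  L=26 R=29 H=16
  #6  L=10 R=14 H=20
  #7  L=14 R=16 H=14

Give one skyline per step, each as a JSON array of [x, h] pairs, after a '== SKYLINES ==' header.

== SKYLINES ==
[[33,14],[47,0]]
[[14,3],[33,14],[47,0]]
[[14,3],[33,14],[47,0]]
[[14,3],[33,14],[47,0]]
[[14,3],[26,16],[29,3],[33,14],[47,0]]
[[10,20],[14,3],[26,16],[29,3],[33,14],[47,0]]
[[10,20],[14,14],[16,3],[26,16],[29,3],[33,14],[47,0]]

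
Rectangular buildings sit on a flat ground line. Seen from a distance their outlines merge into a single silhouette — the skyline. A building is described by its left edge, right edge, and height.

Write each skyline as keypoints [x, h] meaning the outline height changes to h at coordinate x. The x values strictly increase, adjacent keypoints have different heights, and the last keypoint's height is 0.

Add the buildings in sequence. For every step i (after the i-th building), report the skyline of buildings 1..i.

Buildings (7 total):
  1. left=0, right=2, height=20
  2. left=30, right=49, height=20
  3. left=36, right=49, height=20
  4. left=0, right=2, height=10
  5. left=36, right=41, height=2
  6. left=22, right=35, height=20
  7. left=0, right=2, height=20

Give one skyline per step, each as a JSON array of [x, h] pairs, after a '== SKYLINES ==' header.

== SKYLINES ==
[[0,20],[2,0]]
[[0,20],[2,0],[30,20],[49,0]]
[[0,20],[2,0],[30,20],[49,0]]
[[0,20],[2,0],[30,20],[49,0]]
[[0,20],[2,0],[30,20],[49,0]]
[[0,20],[2,0],[22,20],[49,0]]
[[0,20],[2,0],[22,20],[49,0]]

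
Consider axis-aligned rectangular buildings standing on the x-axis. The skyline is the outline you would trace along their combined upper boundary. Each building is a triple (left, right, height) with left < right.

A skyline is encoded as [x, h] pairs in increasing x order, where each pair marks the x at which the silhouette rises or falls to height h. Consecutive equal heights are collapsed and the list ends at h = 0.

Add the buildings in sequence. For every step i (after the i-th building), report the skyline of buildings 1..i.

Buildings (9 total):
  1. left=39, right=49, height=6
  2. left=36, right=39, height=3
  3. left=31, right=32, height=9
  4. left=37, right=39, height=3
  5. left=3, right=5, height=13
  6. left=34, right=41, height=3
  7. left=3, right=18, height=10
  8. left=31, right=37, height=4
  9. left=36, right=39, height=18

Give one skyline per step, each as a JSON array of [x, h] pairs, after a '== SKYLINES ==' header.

== SKYLINES ==
[[39,6],[49,0]]
[[36,3],[39,6],[49,0]]
[[31,9],[32,0],[36,3],[39,6],[49,0]]
[[31,9],[32,0],[36,3],[39,6],[49,0]]
[[3,13],[5,0],[31,9],[32,0],[36,3],[39,6],[49,0]]
[[3,13],[5,0],[31,9],[32,0],[34,3],[39,6],[49,0]]
[[3,13],[5,10],[18,0],[31,9],[32,0],[34,3],[39,6],[49,0]]
[[3,13],[5,10],[18,0],[31,9],[32,4],[37,3],[39,6],[49,0]]
[[3,13],[5,10],[18,0],[31,9],[32,4],[36,18],[39,6],[49,0]]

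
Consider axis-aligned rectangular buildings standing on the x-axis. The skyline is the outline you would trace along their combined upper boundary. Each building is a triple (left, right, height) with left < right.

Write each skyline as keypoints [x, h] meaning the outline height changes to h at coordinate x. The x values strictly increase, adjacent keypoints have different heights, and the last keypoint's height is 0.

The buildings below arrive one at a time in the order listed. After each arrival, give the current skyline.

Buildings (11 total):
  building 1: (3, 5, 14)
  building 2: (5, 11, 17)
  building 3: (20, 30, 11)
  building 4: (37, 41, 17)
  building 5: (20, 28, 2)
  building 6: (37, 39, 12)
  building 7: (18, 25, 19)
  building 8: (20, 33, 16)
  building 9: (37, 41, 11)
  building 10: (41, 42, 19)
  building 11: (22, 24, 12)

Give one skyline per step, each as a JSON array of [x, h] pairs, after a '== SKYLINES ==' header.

== SKYLINES ==
[[3,14],[5,0]]
[[3,14],[5,17],[11,0]]
[[3,14],[5,17],[11,0],[20,11],[30,0]]
[[3,14],[5,17],[11,0],[20,11],[30,0],[37,17],[41,0]]
[[3,14],[5,17],[11,0],[20,11],[30,0],[37,17],[41,0]]
[[3,14],[5,17],[11,0],[20,11],[30,0],[37,17],[41,0]]
[[3,14],[5,17],[11,0],[18,19],[25,11],[30,0],[37,17],[41,0]]
[[3,14],[5,17],[11,0],[18,19],[25,16],[33,0],[37,17],[41,0]]
[[3,14],[5,17],[11,0],[18,19],[25,16],[33,0],[37,17],[41,0]]
[[3,14],[5,17],[11,0],[18,19],[25,16],[33,0],[37,17],[41,19],[42,0]]
[[3,14],[5,17],[11,0],[18,19],[25,16],[33,0],[37,17],[41,19],[42,0]]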